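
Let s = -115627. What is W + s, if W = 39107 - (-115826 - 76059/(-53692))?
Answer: 2110341693/53692 ≈ 39305.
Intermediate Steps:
W = 8318586577/53692 (W = 39107 - (-115826 - 76059*(-1/53692)) = 39107 - (-115826 + 76059/53692) = 39107 - 1*(-6218853533/53692) = 39107 + 6218853533/53692 = 8318586577/53692 ≈ 1.5493e+5)
W + s = 8318586577/53692 - 115627 = 2110341693/53692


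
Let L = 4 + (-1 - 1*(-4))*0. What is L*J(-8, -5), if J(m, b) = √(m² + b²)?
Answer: 4*√89 ≈ 37.736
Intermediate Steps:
L = 4 (L = 4 + (-1 + 4)*0 = 4 + 3*0 = 4 + 0 = 4)
J(m, b) = √(b² + m²)
L*J(-8, -5) = 4*√((-5)² + (-8)²) = 4*√(25 + 64) = 4*√89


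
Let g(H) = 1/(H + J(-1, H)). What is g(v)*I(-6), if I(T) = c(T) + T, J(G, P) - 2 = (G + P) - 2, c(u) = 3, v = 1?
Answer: -3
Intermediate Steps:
J(G, P) = G + P (J(G, P) = 2 + ((G + P) - 2) = 2 + (-2 + G + P) = G + P)
g(H) = 1/(-1 + 2*H) (g(H) = 1/(H + (-1 + H)) = 1/(-1 + 2*H))
I(T) = 3 + T
g(v)*I(-6) = (3 - 6)/(-1 + 2*1) = -3/(-1 + 2) = -3/1 = 1*(-3) = -3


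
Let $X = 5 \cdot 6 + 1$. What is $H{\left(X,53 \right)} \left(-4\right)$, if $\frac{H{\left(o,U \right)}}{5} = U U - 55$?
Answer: $-55080$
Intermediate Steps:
$X = 31$ ($X = 30 + 1 = 31$)
$H{\left(o,U \right)} = -275 + 5 U^{2}$ ($H{\left(o,U \right)} = 5 \left(U U - 55\right) = 5 \left(U^{2} - 55\right) = 5 \left(-55 + U^{2}\right) = -275 + 5 U^{2}$)
$H{\left(X,53 \right)} \left(-4\right) = \left(-275 + 5 \cdot 53^{2}\right) \left(-4\right) = \left(-275 + 5 \cdot 2809\right) \left(-4\right) = \left(-275 + 14045\right) \left(-4\right) = 13770 \left(-4\right) = -55080$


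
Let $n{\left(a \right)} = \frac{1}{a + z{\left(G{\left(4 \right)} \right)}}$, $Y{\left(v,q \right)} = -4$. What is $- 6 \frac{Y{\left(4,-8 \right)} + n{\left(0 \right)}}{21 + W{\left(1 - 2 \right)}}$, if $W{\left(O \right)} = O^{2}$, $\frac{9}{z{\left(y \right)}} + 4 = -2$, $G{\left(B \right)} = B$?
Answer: $\frac{14}{11} \approx 1.2727$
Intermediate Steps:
$z{\left(y \right)} = - \frac{3}{2}$ ($z{\left(y \right)} = \frac{9}{-4 - 2} = \frac{9}{-6} = 9 \left(- \frac{1}{6}\right) = - \frac{3}{2}$)
$n{\left(a \right)} = \frac{1}{- \frac{3}{2} + a}$ ($n{\left(a \right)} = \frac{1}{a - \frac{3}{2}} = \frac{1}{- \frac{3}{2} + a}$)
$- 6 \frac{Y{\left(4,-8 \right)} + n{\left(0 \right)}}{21 + W{\left(1 - 2 \right)}} = - 6 \frac{-4 + \frac{2}{-3 + 2 \cdot 0}}{21 + \left(1 - 2\right)^{2}} = - 6 \frac{-4 + \frac{2}{-3 + 0}}{21 + \left(-1\right)^{2}} = - 6 \frac{-4 + \frac{2}{-3}}{21 + 1} = - 6 \frac{-4 + 2 \left(- \frac{1}{3}\right)}{22} = - 6 \left(-4 - \frac{2}{3}\right) \frac{1}{22} = - 6 \left(\left(- \frac{14}{3}\right) \frac{1}{22}\right) = \left(-6\right) \left(- \frac{7}{33}\right) = \frac{14}{11}$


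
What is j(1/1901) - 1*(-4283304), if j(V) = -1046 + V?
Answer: 8140572459/1901 ≈ 4.2823e+6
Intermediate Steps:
j(1/1901) - 1*(-4283304) = (-1046 + 1/1901) - 1*(-4283304) = (-1046 + 1/1901) + 4283304 = -1988445/1901 + 4283304 = 8140572459/1901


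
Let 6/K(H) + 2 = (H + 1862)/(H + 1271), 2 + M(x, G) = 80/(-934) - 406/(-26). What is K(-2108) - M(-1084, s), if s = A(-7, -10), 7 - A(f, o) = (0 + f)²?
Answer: -24630509/1444898 ≈ -17.047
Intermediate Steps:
A(f, o) = 7 - f² (A(f, o) = 7 - (0 + f)² = 7 - f²)
s = -42 (s = 7 - 1*(-7)² = 7 - 1*49 = 7 - 49 = -42)
M(x, G) = 82139/6071 (M(x, G) = -2 + (80/(-934) - 406/(-26)) = -2 + (80*(-1/934) - 406*(-1/26)) = -2 + (-40/467 + 203/13) = -2 + 94281/6071 = 82139/6071)
K(H) = 6/(-2 + (1862 + H)/(1271 + H)) (K(H) = 6/(-2 + (H + 1862)/(H + 1271)) = 6/(-2 + (1862 + H)/(1271 + H)))
K(-2108) - M(-1084, s) = 6*(-1271 - 1*(-2108))/(680 - 2108) - 1*82139/6071 = 6*(-1271 + 2108)/(-1428) - 82139/6071 = 6*(-1/1428)*837 - 82139/6071 = -837/238 - 82139/6071 = -24630509/1444898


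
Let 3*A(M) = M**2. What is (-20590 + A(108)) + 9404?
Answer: -7298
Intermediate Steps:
A(M) = M**2/3
(-20590 + A(108)) + 9404 = (-20590 + (1/3)*108**2) + 9404 = (-20590 + (1/3)*11664) + 9404 = (-20590 + 3888) + 9404 = -16702 + 9404 = -7298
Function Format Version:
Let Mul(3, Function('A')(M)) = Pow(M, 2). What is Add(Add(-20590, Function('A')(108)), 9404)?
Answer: -7298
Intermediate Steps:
Function('A')(M) = Mul(Rational(1, 3), Pow(M, 2))
Add(Add(-20590, Function('A')(108)), 9404) = Add(Add(-20590, Mul(Rational(1, 3), Pow(108, 2))), 9404) = Add(Add(-20590, Mul(Rational(1, 3), 11664)), 9404) = Add(Add(-20590, 3888), 9404) = Add(-16702, 9404) = -7298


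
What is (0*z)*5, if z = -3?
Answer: 0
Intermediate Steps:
(0*z)*5 = (0*(-3))*5 = 0*5 = 0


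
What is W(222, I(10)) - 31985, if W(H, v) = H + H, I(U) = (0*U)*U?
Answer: -31541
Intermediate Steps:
I(U) = 0 (I(U) = 0*U = 0)
W(H, v) = 2*H
W(222, I(10)) - 31985 = 2*222 - 31985 = 444 - 31985 = -31541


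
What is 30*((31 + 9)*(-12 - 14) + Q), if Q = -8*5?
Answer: -32400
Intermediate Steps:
Q = -40
30*((31 + 9)*(-12 - 14) + Q) = 30*((31 + 9)*(-12 - 14) - 40) = 30*(40*(-26) - 40) = 30*(-1040 - 40) = 30*(-1080) = -32400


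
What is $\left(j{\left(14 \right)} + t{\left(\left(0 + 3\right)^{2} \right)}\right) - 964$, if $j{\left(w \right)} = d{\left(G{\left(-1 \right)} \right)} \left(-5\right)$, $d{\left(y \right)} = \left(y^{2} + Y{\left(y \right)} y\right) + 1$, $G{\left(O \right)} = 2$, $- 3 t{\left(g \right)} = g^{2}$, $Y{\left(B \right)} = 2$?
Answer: $-1036$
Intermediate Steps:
$t{\left(g \right)} = - \frac{g^{2}}{3}$
$d{\left(y \right)} = 1 + y^{2} + 2 y$ ($d{\left(y \right)} = \left(y^{2} + 2 y\right) + 1 = 1 + y^{2} + 2 y$)
$j{\left(w \right)} = -45$ ($j{\left(w \right)} = \left(1 + 2^{2} + 2 \cdot 2\right) \left(-5\right) = \left(1 + 4 + 4\right) \left(-5\right) = 9 \left(-5\right) = -45$)
$\left(j{\left(14 \right)} + t{\left(\left(0 + 3\right)^{2} \right)}\right) - 964 = \left(-45 - \frac{\left(\left(0 + 3\right)^{2}\right)^{2}}{3}\right) - 964 = \left(-45 - \frac{\left(3^{2}\right)^{2}}{3}\right) - 964 = \left(-45 - \frac{9^{2}}{3}\right) - 964 = \left(-45 - 27\right) - 964 = -72 - 964 = -1036$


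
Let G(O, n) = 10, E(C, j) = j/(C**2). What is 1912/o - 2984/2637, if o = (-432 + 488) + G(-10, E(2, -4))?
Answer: 807500/29007 ≈ 27.838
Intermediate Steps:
E(C, j) = j/C**2
o = 66 (o = (-432 + 488) + 10 = 56 + 10 = 66)
1912/o - 2984/2637 = 1912/66 - 2984/2637 = 1912*(1/66) - 2984*1/2637 = 956/33 - 2984/2637 = 807500/29007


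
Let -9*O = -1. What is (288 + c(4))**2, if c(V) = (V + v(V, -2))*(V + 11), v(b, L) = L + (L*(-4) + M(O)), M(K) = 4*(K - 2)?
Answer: 948676/9 ≈ 1.0541e+5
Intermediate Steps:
O = 1/9 (O = -1/9*(-1) = 1/9 ≈ 0.11111)
M(K) = -8 + 4*K (M(K) = 4*(-2 + K) = -8 + 4*K)
v(b, L) = -68/9 - 3*L (v(b, L) = L + (L*(-4) + (-8 + 4*(1/9))) = L + (-4*L + (-8 + 4/9)) = L + (-4*L - 68/9) = L + (-68/9 - 4*L) = -68/9 - 3*L)
c(V) = (11 + V)*(-14/9 + V) (c(V) = (V + (-68/9 - 3*(-2)))*(V + 11) = (V + (-68/9 + 6))*(11 + V) = (V - 14/9)*(11 + V) = (-14/9 + V)*(11 + V) = (11 + V)*(-14/9 + V))
(288 + c(4))**2 = (288 + (-154/9 + 4**2 + (85/9)*4))**2 = (288 + (-154/9 + 16 + 340/9))**2 = (288 + 110/3)**2 = (974/3)**2 = 948676/9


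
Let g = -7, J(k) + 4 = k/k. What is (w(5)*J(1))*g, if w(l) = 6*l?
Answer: 630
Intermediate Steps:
J(k) = -3 (J(k) = -4 + k/k = -4 + 1 = -3)
(w(5)*J(1))*g = ((6*5)*(-3))*(-7) = (30*(-3))*(-7) = -90*(-7) = 630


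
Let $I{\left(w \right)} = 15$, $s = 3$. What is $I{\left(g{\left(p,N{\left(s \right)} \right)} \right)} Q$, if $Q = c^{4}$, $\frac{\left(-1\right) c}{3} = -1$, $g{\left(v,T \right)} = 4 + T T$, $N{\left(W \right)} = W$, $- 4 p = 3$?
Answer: $1215$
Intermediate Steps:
$p = - \frac{3}{4}$ ($p = \left(- \frac{1}{4}\right) 3 = - \frac{3}{4} \approx -0.75$)
$g{\left(v,T \right)} = 4 + T^{2}$
$c = 3$ ($c = \left(-3\right) \left(-1\right) = 3$)
$Q = 81$ ($Q = 3^{4} = 81$)
$I{\left(g{\left(p,N{\left(s \right)} \right)} \right)} Q = 15 \cdot 81 = 1215$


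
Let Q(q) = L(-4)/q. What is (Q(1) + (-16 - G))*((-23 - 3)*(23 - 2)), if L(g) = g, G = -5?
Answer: 8190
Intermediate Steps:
Q(q) = -4/q
(Q(1) + (-16 - G))*((-23 - 3)*(23 - 2)) = (-4/1 + (-16 - 1*(-5)))*((-23 - 3)*(23 - 2)) = (-4*1 + (-16 + 5))*(-26*21) = (-4 - 11)*(-546) = -15*(-546) = 8190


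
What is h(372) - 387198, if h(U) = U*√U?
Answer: -387198 + 744*√93 ≈ -3.8002e+5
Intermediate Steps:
h(U) = U^(3/2)
h(372) - 387198 = 372^(3/2) - 387198 = 744*√93 - 387198 = -387198 + 744*√93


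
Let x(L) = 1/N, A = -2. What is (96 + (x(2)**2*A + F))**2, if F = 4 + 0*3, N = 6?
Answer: 3236401/324 ≈ 9988.9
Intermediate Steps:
x(L) = 1/6
F = 4 (F = 4 + 0 = 4)
(96 + (x(2)**2*A + F))**2 = (96 + ((1/6)**2*(-2) + 4))**2 = (96 + ((1/36)*(-2) + 4))**2 = (96 + (-1/18 + 4))**2 = (96 + 71/18)**2 = (1799/18)**2 = 3236401/324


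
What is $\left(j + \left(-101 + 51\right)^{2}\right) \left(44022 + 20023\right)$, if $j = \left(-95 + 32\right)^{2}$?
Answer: $414307105$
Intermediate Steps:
$j = 3969$ ($j = \left(-63\right)^{2} = 3969$)
$\left(j + \left(-101 + 51\right)^{2}\right) \left(44022 + 20023\right) = \left(3969 + \left(-101 + 51\right)^{2}\right) \left(44022 + 20023\right) = \left(3969 + \left(-50\right)^{2}\right) 64045 = \left(3969 + 2500\right) 64045 = 6469 \cdot 64045 = 414307105$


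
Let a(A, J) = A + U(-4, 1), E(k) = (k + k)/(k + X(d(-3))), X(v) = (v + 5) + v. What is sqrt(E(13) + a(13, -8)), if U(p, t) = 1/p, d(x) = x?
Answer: sqrt(537)/6 ≈ 3.8622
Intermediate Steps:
X(v) = 5 + 2*v (X(v) = (5 + v) + v = 5 + 2*v)
E(k) = 2*k/(-1 + k) (E(k) = (k + k)/(k + (5 + 2*(-3))) = (2*k)/(k + (5 - 6)) = (2*k)/(k - 1) = (2*k)/(-1 + k) = 2*k/(-1 + k))
a(A, J) = -1/4 + A (a(A, J) = A + 1/(-4) = A - 1/4 = -1/4 + A)
sqrt(E(13) + a(13, -8)) = sqrt(2*13/(-1 + 13) + (-1/4 + 13)) = sqrt(2*13/12 + 51/4) = sqrt(2*13*(1/12) + 51/4) = sqrt(13/6 + 51/4) = sqrt(179/12) = sqrt(537)/6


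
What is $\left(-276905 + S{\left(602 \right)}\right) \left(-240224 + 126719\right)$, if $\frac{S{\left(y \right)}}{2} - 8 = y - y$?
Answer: $31428285945$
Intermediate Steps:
$S{\left(y \right)} = 16$ ($S{\left(y \right)} = 16 + 2 \left(y - y\right) = 16 + 2 \cdot 0 = 16 + 0 = 16$)
$\left(-276905 + S{\left(602 \right)}\right) \left(-240224 + 126719\right) = \left(-276905 + 16\right) \left(-240224 + 126719\right) = \left(-276889\right) \left(-113505\right) = 31428285945$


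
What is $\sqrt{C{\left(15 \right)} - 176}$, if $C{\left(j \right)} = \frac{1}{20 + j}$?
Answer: $\frac{i \sqrt{215565}}{35} \approx 13.265 i$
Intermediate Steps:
$\sqrt{C{\left(15 \right)} - 176} = \sqrt{\frac{1}{20 + 15} - 176} = \sqrt{\frac{1}{35} - 176} = \sqrt{- \frac{6159}{35}} = \frac{i \sqrt{215565}}{35}$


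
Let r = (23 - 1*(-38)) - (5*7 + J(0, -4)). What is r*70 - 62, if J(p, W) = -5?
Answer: 2108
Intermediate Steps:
r = 31 (r = (23 - 1*(-38)) - (5*7 - 5) = (23 + 38) - (35 - 5) = 61 - 1*30 = 61 - 30 = 31)
r*70 - 62 = 31*70 - 62 = 2170 - 62 = 2108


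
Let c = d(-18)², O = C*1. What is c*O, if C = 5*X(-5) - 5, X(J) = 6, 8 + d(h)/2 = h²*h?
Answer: 3410560000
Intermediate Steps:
d(h) = -16 + 2*h³ (d(h) = -16 + 2*(h²*h) = -16 + 2*h³)
C = 25 (C = 5*6 - 5 = 30 - 5 = 25)
O = 25 (O = 25*1 = 25)
c = 136422400 (c = (-16 + 2*(-18)³)² = (-16 + 2*(-5832))² = (-16 - 11664)² = (-11680)² = 136422400)
c*O = 136422400*25 = 3410560000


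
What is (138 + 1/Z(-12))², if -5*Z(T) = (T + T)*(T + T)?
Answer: 6317547289/331776 ≈ 19042.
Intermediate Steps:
Z(T) = -4*T²/5 (Z(T) = -(T + T)*(T + T)/5 = -2*T*2*T/5 = -4*T²/5)
(138 + 1/Z(-12))² = (138 + 1/(-⅘*(-12)²))² = (138 + 1/(-⅘*144))² = (138 + 1/(-576/5))² = (138 - 5/576)² = (79483/576)² = 6317547289/331776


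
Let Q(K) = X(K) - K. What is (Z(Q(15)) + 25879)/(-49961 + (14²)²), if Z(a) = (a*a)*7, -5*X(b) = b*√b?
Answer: -28399/11545 - 126*√15/2309 ≈ -2.6712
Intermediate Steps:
X(b) = -b^(3/2)/5 (X(b) = -b*√b/5 = -b^(3/2)/5)
Q(K) = -K - K^(3/2)/5 (Q(K) = -K^(3/2)/5 - K = -K - K^(3/2)/5)
Z(a) = 7*a² (Z(a) = a²*7 = 7*a²)
(Z(Q(15)) + 25879)/(-49961 + (14²)²) = (7*(-1*15 - 3*√15)² + 25879)/(-49961 + (14²)²) = (7*(-15 - 3*√15)² + 25879)/(-49961 + 196²) = (7*(-15 - 3*√15)² + 25879)/(-49961 + 38416) = (25879 + 7*(-15 - 3*√15)²)/(-11545) = (25879 + 7*(-15 - 3*√15)²)*(-1/11545) = -25879/11545 - 7*(-15 - 3*√15)²/11545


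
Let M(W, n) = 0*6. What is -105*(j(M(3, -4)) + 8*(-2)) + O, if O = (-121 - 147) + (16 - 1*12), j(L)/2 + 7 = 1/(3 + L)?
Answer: 2816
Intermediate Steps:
M(W, n) = 0
j(L) = -14 + 2/(3 + L)
O = -264 (O = -268 + (16 - 12) = -268 + 4 = -264)
-105*(j(M(3, -4)) + 8*(-2)) + O = -105*(2*(-20 - 7*0)/(3 + 0) + 8*(-2)) - 264 = -105*(2*(-20 + 0)/3 - 16) - 264 = -105*(2*(⅓)*(-20) - 16) - 264 = -105*(-40/3 - 16) - 264 = -105*(-88/3) - 264 = 3080 - 264 = 2816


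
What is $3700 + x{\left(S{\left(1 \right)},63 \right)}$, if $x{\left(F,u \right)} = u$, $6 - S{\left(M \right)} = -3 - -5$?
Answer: $3763$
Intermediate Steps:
$S{\left(M \right)} = 4$ ($S{\left(M \right)} = 6 - \left(-3 - -5\right) = 6 - \left(-3 + 5\right) = 6 - 2 = 4$)
$3700 + x{\left(S{\left(1 \right)},63 \right)} = 3700 + 63 = 3763$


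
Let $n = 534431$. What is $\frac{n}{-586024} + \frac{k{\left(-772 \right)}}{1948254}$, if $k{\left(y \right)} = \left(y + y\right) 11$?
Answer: $- \frac{47780016595}{51896527368} \approx -0.92068$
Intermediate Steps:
$k{\left(y \right)} = 22 y$ ($k{\left(y \right)} = 2 y 11 = 22 y$)
$\frac{n}{-586024} + \frac{k{\left(-772 \right)}}{1948254} = \frac{534431}{-586024} + \frac{22 \left(-772\right)}{1948254} = 534431 \left(- \frac{1}{586024}\right) - \frac{772}{88557} = - \frac{534431}{586024} - \frac{772}{88557} = - \frac{47780016595}{51896527368}$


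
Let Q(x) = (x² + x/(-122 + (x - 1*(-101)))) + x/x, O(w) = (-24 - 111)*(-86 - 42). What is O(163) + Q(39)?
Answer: 112825/6 ≈ 18804.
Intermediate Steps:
O(w) = 17280 (O(w) = -135*(-128) = 17280)
Q(x) = 1 + x² + x/(-21 + x) (Q(x) = (x² + x/(-122 + (x + 101))) + 1 = (x² + x/(-122 + (101 + x))) + 1 = (x² + x/(-21 + x)) + 1 = 1 + x² + x/(-21 + x))
O(163) + Q(39) = 17280 + (-21 + 39³ - 21*39² + 2*39)/(-21 + 39) = 17280 + (-21 + 59319 - 21*1521 + 78)/18 = 17280 + (-21 + 59319 - 31941 + 78)/18 = 17280 + (1/18)*27435 = 17280 + 9145/6 = 112825/6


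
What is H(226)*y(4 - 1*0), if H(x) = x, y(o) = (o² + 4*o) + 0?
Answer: 7232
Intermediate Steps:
y(o) = o² + 4*o
H(226)*y(4 - 1*0) = 226*((4 - 1*0)*(4 + (4 - 1*0))) = 226*((4 + 0)*(4 + (4 + 0))) = 226*(4*(4 + 4)) = 226*(4*8) = 226*32 = 7232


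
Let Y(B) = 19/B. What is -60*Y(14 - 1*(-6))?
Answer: -57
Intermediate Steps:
-60*Y(14 - 1*(-6)) = -1140/(14 - 1*(-6)) = -1140/(14 + 6) = -1140/20 = -60*19/20 = -57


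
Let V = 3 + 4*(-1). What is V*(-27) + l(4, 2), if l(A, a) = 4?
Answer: 31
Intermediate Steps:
V = -1 (V = 3 - 4 = -1)
V*(-27) + l(4, 2) = -1*(-27) + 4 = 27 + 4 = 31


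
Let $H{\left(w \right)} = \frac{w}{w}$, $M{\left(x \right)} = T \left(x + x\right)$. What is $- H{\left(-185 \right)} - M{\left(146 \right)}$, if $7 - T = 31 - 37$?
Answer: $-3797$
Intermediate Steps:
$T = 13$ ($T = 7 - \left(31 - 37\right) = 7 - -6 = 7 + 6 = 13$)
$M{\left(x \right)} = 26 x$ ($M{\left(x \right)} = 13 \left(x + x\right) = 13 \cdot 2 x = 26 x$)
$H{\left(w \right)} = 1$
$- H{\left(-185 \right)} - M{\left(146 \right)} = \left(-1\right) 1 - 26 \cdot 146 = -1 - 3796 = -3797$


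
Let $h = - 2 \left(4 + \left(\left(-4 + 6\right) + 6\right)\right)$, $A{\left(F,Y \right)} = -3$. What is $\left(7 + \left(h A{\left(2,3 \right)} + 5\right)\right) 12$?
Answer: $1008$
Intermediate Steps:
$h = -24$ ($h = - 2 \left(4 + \left(2 + 6\right)\right) = - 2 \left(4 + 8\right) = \left(-2\right) 12 = -24$)
$\left(7 + \left(h A{\left(2,3 \right)} + 5\right)\right) 12 = \left(7 + \left(\left(-24\right) \left(-3\right) + 5\right)\right) 12 = \left(7 + \left(72 + 5\right)\right) 12 = \left(7 + 77\right) 12 = 84 \cdot 12 = 1008$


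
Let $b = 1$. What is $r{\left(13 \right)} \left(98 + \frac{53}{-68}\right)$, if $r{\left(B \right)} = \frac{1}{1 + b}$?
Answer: $\frac{6611}{136} \approx 48.61$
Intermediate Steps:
$r{\left(B \right)} = \frac{1}{2}$ ($r{\left(B \right)} = \frac{1}{1 + 1} = \frac{1}{2}$)
$r{\left(13 \right)} \left(98 + \frac{53}{-68}\right) = \frac{98 + \frac{53}{-68}}{2} = \frac{98 + 53 \left(- \frac{1}{68}\right)}{2} = \frac{98 - \frac{53}{68}}{2} = \frac{1}{2} \cdot \frac{6611}{68} = \frac{6611}{136}$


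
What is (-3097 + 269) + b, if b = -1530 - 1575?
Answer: -5933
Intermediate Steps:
b = -3105
(-3097 + 269) + b = (-3097 + 269) - 3105 = -2828 - 3105 = -5933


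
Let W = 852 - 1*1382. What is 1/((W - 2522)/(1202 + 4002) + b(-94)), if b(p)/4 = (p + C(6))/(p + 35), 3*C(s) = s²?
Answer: 76759/381711 ≈ 0.20109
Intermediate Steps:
W = -530 (W = 852 - 1382 = -530)
C(s) = s²/3
b(p) = 4*(12 + p)/(35 + p) (b(p) = 4*((p + (⅓)*6²)/(p + 35)) = 4*((p + (⅓)*36)/(35 + p)) = 4*((p + 12)/(35 + p)) = 4*((12 + p)/(35 + p)) = 4*(12 + p)/(35 + p))
1/((W - 2522)/(1202 + 4002) + b(-94)) = 1/((-530 - 2522)/(1202 + 4002) + 4*(12 - 94)/(35 - 94)) = 1/(-3052/5204 + 4*(-82)/(-59)) = 1/(-3052*1/5204 + 4*(-1/59)*(-82)) = 1/(-763/1301 + 328/59) = 1/(381711/76759) = 76759/381711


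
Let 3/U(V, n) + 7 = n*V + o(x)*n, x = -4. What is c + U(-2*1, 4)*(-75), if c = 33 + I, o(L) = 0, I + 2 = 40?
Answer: 86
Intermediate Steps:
I = 38 (I = -2 + 40 = 38)
U(V, n) = 3/(-7 + V*n) (U(V, n) = 3/(-7 + (n*V + 0*n)) = 3/(-7 + (V*n + 0)) = 3/(-7 + V*n))
c = 71 (c = 33 + 38 = 71)
c + U(-2*1, 4)*(-75) = 71 + (3/(-7 - 2*1*4))*(-75) = 71 + (3/(-7 - 2*4))*(-75) = 71 + (3/(-7 - 8))*(-75) = 71 + (3/(-15))*(-75) = 71 + (3*(-1/15))*(-75) = 71 - ⅕*(-75) = 71 + 15 = 86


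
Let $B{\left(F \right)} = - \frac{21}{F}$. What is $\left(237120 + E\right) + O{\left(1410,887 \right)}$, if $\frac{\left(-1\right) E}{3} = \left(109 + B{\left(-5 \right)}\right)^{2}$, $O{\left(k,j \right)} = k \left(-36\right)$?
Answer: $\frac{3697932}{25} \approx 1.4792 \cdot 10^{5}$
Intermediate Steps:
$O{\left(k,j \right)} = - 36 k$
$E = - \frac{961068}{25}$ ($E = - 3 \left(109 - \frac{21}{-5}\right)^{2} = - 3 \left(109 - - \frac{21}{5}\right)^{2} = - 3 \left(109 + \frac{21}{5}\right)^{2} = - 3 \left(\frac{566}{5}\right)^{2} = \left(-3\right) \frac{320356}{25} = - \frac{961068}{25} \approx -38443.0$)
$\left(237120 + E\right) + O{\left(1410,887 \right)} = \left(237120 - \frac{961068}{25}\right) - 50760 = \frac{4966932}{25} - 50760 = \frac{3697932}{25}$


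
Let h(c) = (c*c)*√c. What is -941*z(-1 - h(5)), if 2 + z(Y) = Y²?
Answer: -2939684 - 47050*√5 ≈ -3.0449e+6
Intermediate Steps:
h(c) = c^(5/2) (h(c) = c²*√c = c^(5/2))
z(Y) = -2 + Y²
-941*z(-1 - h(5)) = -941*(-2 + (-1 - 5^(5/2))²) = -941*(-2 + (-1 - 25*√5)²) = 1882 - 941*(-1 - 25*√5)²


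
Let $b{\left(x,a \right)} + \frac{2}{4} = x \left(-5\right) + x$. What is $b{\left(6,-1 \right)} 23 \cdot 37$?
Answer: $- \frac{41699}{2} \approx -20850.0$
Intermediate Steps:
$b{\left(x,a \right)} = - \frac{1}{2} - 4 x$ ($b{\left(x,a \right)} = - \frac{1}{2} + \left(x \left(-5\right) + x\right) = - \frac{1}{2} + \left(- 5 x + x\right) = - \frac{1}{2} - 4 x$)
$b{\left(6,-1 \right)} 23 \cdot 37 = \left(- \frac{1}{2} - 24\right) 23 \cdot 37 = \left(- \frac{49}{2}\right) 23 \cdot 37 = \left(- \frac{1127}{2}\right) 37 = - \frac{41699}{2}$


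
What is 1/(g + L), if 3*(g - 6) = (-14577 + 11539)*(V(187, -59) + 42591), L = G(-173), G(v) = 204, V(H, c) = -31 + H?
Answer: -1/43288252 ≈ -2.3101e-8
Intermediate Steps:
L = 204
g = -43288456 (g = 6 + ((-14577 + 11539)*((-31 + 187) + 42591))/3 = 6 + (-3038*(156 + 42591))/3 = 6 + (-3038*42747)/3 = 6 + (⅓)*(-129865386) = 6 - 43288462 = -43288456)
1/(g + L) = 1/(-43288456 + 204) = 1/(-43288252) = -1/43288252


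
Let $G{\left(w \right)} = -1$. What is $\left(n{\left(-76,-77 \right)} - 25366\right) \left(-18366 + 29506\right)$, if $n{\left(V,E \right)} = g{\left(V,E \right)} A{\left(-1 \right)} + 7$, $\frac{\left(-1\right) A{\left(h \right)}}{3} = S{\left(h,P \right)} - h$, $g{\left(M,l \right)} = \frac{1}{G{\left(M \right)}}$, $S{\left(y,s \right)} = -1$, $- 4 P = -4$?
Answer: $-282499260$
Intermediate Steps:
$P = 1$ ($P = \left(- \frac{1}{4}\right) \left(-4\right) = 1$)
$g{\left(M,l \right)} = -1$ ($g{\left(M,l \right)} = \frac{1}{-1} = -1$)
$A{\left(h \right)} = 3 + 3 h$ ($A{\left(h \right)} = - 3 \left(-1 - h\right) = 3 + 3 h$)
$n{\left(V,E \right)} = 7$ ($n{\left(V,E \right)} = - (3 + 3 \left(-1\right)) + 7 = - (3 - 3) + 7 = \left(-1\right) 0 + 7 = 0 + 7 = 7$)
$\left(n{\left(-76,-77 \right)} - 25366\right) \left(-18366 + 29506\right) = \left(7 - 25366\right) \left(-18366 + 29506\right) = \left(-25359\right) 11140 = -282499260$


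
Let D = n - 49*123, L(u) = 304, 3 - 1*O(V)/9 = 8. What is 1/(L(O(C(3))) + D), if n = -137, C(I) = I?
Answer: -1/5860 ≈ -0.00017065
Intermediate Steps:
O(V) = -45 (O(V) = 27 - 9*8 = 27 - 72 = -45)
D = -6164 (D = -137 - 49*123 = -137 - 6027 = -6164)
1/(L(O(C(3))) + D) = 1/(304 - 6164) = 1/(-5860) = -1/5860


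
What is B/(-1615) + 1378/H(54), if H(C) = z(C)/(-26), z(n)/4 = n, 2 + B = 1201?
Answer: -14530301/87210 ≈ -166.61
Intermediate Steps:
B = 1199 (B = -2 + 1201 = 1199)
z(n) = 4*n
H(C) = -2*C/13 (H(C) = (4*C)/(-26) = (4*C)*(-1/26) = -2*C/13)
B/(-1615) + 1378/H(54) = 1199/(-1615) + 1378/((-2/13*54)) = 1199*(-1/1615) + 1378/(-108/13) = -1199/1615 + 1378*(-13/108) = -1199/1615 - 8957/54 = -14530301/87210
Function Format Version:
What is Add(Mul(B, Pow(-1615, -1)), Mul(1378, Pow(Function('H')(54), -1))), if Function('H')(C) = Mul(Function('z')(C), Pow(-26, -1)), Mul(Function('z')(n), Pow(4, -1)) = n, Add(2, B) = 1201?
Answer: Rational(-14530301, 87210) ≈ -166.61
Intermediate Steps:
B = 1199 (B = Add(-2, 1201) = 1199)
Function('z')(n) = Mul(4, n)
Function('H')(C) = Mul(Rational(-2, 13), C) (Function('H')(C) = Mul(Mul(4, C), Pow(-26, -1)) = Mul(Mul(4, C), Rational(-1, 26)) = Mul(Rational(-2, 13), C))
Add(Mul(B, Pow(-1615, -1)), Mul(1378, Pow(Function('H')(54), -1))) = Add(Mul(1199, Pow(-1615, -1)), Mul(1378, Pow(Mul(Rational(-2, 13), 54), -1))) = Add(Mul(1199, Rational(-1, 1615)), Mul(1378, Pow(Rational(-108, 13), -1))) = Add(Rational(-1199, 1615), Mul(1378, Rational(-13, 108))) = Add(Rational(-1199, 1615), Rational(-8957, 54)) = Rational(-14530301, 87210)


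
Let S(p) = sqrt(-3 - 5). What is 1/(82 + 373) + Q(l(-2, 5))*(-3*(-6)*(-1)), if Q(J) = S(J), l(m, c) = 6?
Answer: 1/455 - 36*I*sqrt(2) ≈ 0.0021978 - 50.912*I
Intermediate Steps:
S(p) = 2*I*sqrt(2) (S(p) = sqrt(-8) = 2*I*sqrt(2))
Q(J) = 2*I*sqrt(2)
1/(82 + 373) + Q(l(-2, 5))*(-3*(-6)*(-1)) = 1/(82 + 373) + (2*I*sqrt(2))*(-3*(-6)*(-1)) = 1/455 + (2*I*sqrt(2))*(18*(-1)) = 1/455 + (2*I*sqrt(2))*(-18) = 1/455 - 36*I*sqrt(2)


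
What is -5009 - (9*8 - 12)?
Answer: -5069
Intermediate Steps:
-5009 - (9*8 - 12) = -5009 - (72 - 12) = -5009 - 1*60 = -5009 - 60 = -5069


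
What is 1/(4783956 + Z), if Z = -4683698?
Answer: 1/100258 ≈ 9.9743e-6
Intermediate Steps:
1/(4783956 + Z) = 1/(4783956 - 4683698) = 1/100258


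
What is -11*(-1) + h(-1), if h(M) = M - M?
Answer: 11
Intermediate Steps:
h(M) = 0
-11*(-1) + h(-1) = -11*(-1) + 0 = 11 + 0 = 11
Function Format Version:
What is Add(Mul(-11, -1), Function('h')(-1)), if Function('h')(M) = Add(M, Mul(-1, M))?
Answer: 11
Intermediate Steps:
Function('h')(M) = 0
Add(Mul(-11, -1), Function('h')(-1)) = Add(Mul(-11, -1), 0) = Add(11, 0) = 11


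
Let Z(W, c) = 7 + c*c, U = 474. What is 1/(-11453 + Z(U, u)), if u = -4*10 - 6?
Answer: -1/9330 ≈ -0.00010718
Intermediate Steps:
u = -46 (u = -40 - 6 = -46)
Z(W, c) = 7 + c²
1/(-11453 + Z(U, u)) = 1/(-11453 + (7 + (-46)²)) = 1/(-11453 + (7 + 2116)) = 1/(-11453 + 2123) = 1/(-9330) = -1/9330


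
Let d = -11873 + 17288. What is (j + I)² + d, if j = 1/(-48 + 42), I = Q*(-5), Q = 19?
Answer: 520981/36 ≈ 14472.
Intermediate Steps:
I = -95 (I = 19*(-5) = -95)
j = -⅙ (j = 1/(-6) = -⅙ ≈ -0.16667)
d = 5415
(j + I)² + d = (-⅙ - 95)² + 5415 = (-571/6)² + 5415 = 326041/36 + 5415 = 520981/36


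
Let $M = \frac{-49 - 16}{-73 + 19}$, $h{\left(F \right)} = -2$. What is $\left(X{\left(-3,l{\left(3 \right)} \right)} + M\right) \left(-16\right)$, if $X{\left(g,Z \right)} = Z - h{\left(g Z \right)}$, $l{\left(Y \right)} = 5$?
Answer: $- \frac{3544}{27} \approx -131.26$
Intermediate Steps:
$X{\left(g,Z \right)} = 2 + Z$ ($X{\left(g,Z \right)} = Z - -2 = Z + 2 = 2 + Z$)
$M = \frac{65}{54}$ ($M = - \frac{65}{-54} = \left(-65\right) \left(- \frac{1}{54}\right) = \frac{65}{54} \approx 1.2037$)
$\left(X{\left(-3,l{\left(3 \right)} \right)} + M\right) \left(-16\right) = \left(\left(2 + 5\right) + \frac{65}{54}\right) \left(-16\right) = \left(7 + \frac{65}{54}\right) \left(-16\right) = \frac{443}{54} \left(-16\right) = - \frac{3544}{27}$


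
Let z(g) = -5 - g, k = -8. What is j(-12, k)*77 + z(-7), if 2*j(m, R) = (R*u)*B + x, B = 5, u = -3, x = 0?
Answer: 4622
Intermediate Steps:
j(m, R) = -15*R/2 (j(m, R) = ((R*(-3))*5 + 0)/2 = (-3*R*5 + 0)/2 = (-15*R + 0)/2 = (-15*R)/2 = -15*R/2)
j(-12, k)*77 + z(-7) = -15/2*(-8)*77 + (-5 - 1*(-7)) = 60*77 + (-5 + 7) = 4620 + 2 = 4622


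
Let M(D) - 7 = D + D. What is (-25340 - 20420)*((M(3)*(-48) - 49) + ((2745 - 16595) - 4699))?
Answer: 879598720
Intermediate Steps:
M(D) = 7 + 2*D (M(D) = 7 + (D + D) = 7 + 2*D)
(-25340 - 20420)*((M(3)*(-48) - 49) + ((2745 - 16595) - 4699)) = (-25340 - 20420)*(((7 + 2*3)*(-48) - 49) + ((2745 - 16595) - 4699)) = -45760*(((7 + 6)*(-48) - 49) + (-13850 - 4699)) = -45760*((13*(-48) - 49) - 18549) = -45760*((-624 - 49) - 18549) = -45760*(-673 - 18549) = -45760*(-19222) = 879598720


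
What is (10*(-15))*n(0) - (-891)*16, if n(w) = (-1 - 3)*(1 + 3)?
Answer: 16656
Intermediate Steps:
n(w) = -16 (n(w) = -4*4 = -16)
(10*(-15))*n(0) - (-891)*16 = (10*(-15))*(-16) - (-891)*16 = -150*(-16) - 1*(-14256) = 2400 + 14256 = 16656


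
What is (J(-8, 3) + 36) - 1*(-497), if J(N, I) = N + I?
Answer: 528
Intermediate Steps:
J(N, I) = I + N
(J(-8, 3) + 36) - 1*(-497) = ((3 - 8) + 36) - 1*(-497) = (-5 + 36) + 497 = 31 + 497 = 528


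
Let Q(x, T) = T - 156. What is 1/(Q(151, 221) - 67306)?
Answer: -1/67241 ≈ -1.4872e-5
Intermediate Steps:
Q(x, T) = -156 + T
1/(Q(151, 221) - 67306) = 1/((-156 + 221) - 67306) = 1/(65 - 67306) = 1/(-67241) = -1/67241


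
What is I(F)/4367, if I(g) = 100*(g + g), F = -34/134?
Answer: -3400/292589 ≈ -0.011620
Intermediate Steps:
F = -17/67 (F = -34*1/134 = -17/67 ≈ -0.25373)
I(g) = 200*g (I(g) = 100*(2*g) = 200*g)
I(F)/4367 = (200*(-17/67))/4367 = -3400/67*1/4367 = -3400/292589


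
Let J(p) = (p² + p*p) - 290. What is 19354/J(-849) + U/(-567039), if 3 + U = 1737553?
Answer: -1246688596397/408640057584 ≈ -3.0508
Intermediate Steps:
U = 1737550 (U = -3 + 1737553 = 1737550)
J(p) = -290 + 2*p² (J(p) = (p² + p²) - 290 = 2*p² - 290 = -290 + 2*p²)
19354/J(-849) + U/(-567039) = 19354/(-290 + 2*(-849)²) + 1737550/(-567039) = 19354/(-290 + 2*720801) + 1737550*(-1/567039) = 19354/(-290 + 1441602) - 1737550/567039 = 19354/1441312 - 1737550/567039 = 19354*(1/1441312) - 1737550/567039 = 9677/720656 - 1737550/567039 = -1246688596397/408640057584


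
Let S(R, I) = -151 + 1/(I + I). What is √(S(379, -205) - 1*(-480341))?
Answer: √80719938590/410 ≈ 692.96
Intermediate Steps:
S(R, I) = -151 + 1/(2*I)
√(S(379, -205) - 1*(-480341)) = √((-151 + (½)/(-205)) - 1*(-480341)) = √((-151 + (½)*(-1/205)) + 480341) = √((-151 - 1/410) + 480341) = √(-61911/410 + 480341) = √(196877899/410) = √80719938590/410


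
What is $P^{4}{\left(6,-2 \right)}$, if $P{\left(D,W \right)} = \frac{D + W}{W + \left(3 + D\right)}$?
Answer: $\frac{256}{2401} \approx 0.10662$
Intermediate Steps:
$P{\left(D,W \right)} = \frac{D + W}{3 + D + W}$
$P^{4}{\left(6,-2 \right)} = \left(\frac{6 - 2}{3 + 6 - 2}\right)^{4} = \left(\frac{1}{7} \cdot 4\right)^{4} = \left(\frac{4}{7}\right)^{4} = \frac{256}{2401}$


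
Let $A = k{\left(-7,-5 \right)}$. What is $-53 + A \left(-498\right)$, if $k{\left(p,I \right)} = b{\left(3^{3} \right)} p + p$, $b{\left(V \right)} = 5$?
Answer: $20863$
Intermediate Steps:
$k{\left(p,I \right)} = 6 p$ ($k{\left(p,I \right)} = 5 p + p = 6 p$)
$A = -42$ ($A = 6 \left(-7\right) = -42$)
$-53 + A \left(-498\right) = -53 - -20916 = -53 + 20916 = 20863$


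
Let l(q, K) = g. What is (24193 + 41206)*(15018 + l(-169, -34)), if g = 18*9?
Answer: 992756820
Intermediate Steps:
g = 162
l(q, K) = 162
(24193 + 41206)*(15018 + l(-169, -34)) = (24193 + 41206)*(15018 + 162) = 65399*15180 = 992756820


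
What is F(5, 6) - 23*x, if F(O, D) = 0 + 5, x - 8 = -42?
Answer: 787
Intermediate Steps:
x = -34 (x = 8 - 42 = -34)
F(O, D) = 5
F(5, 6) - 23*x = 5 - 23*(-34) = 5 + 782 = 787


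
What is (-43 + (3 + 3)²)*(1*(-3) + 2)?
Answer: 7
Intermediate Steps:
(-43 + (3 + 3)²)*(1*(-3) + 2) = (-43 + 6²)*(-3 + 2) = (-43 + 36)*(-1) = -7*(-1) = 7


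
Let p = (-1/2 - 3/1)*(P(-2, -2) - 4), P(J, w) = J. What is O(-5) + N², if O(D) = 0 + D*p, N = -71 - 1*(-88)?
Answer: 184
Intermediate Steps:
N = 17 (N = -71 + 88 = 17)
p = 21 (p = (-1/2 - 3/1)*(-2 - 4) = (-1*½ - 3*1)*(-6) = (-½ - 3)*(-6) = -7/2*(-6) = 21)
O(D) = 21*D (O(D) = 0 + D*21 = 0 + 21*D = 21*D)
O(-5) + N² = 21*(-5) + 17² = -105 + 289 = 184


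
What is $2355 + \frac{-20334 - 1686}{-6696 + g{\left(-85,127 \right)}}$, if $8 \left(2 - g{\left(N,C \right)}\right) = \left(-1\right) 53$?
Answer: $\frac{42055435}{17833} \approx 2358.3$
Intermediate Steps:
$g{\left(N,C \right)} = \frac{69}{8}$ ($g{\left(N,C \right)} = 2 - \frac{\left(-1\right) 53}{8} = 2 - - \frac{53}{8} = 2 + \frac{53}{8} = \frac{69}{8}$)
$2355 + \frac{-20334 - 1686}{-6696 + g{\left(-85,127 \right)}} = 2355 + \frac{-20334 - 1686}{-6696 + \frac{69}{8}} = 2355 - \frac{22020}{- \frac{53499}{8}} = 2355 - - \frac{58720}{17833} = 2355 + \frac{58720}{17833} = \frac{42055435}{17833}$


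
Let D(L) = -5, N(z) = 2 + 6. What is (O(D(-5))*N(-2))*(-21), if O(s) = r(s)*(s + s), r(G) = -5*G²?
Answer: -210000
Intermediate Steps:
N(z) = 8
O(s) = -10*s³ (O(s) = (-5*s²)*(s + s) = (-5*s²)*(2*s) = -10*s³)
(O(D(-5))*N(-2))*(-21) = (-10*(-5)³*8)*(-21) = (-10*(-125)*8)*(-21) = (1250*8)*(-21) = 10000*(-21) = -210000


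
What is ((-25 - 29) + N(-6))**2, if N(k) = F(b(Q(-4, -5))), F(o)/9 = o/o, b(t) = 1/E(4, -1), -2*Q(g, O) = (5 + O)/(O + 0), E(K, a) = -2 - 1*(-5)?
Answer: 2025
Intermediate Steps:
E(K, a) = 3 (E(K, a) = -2 + 5 = 3)
Q(g, O) = -(5 + O)/(2*O) (Q(g, O) = -(5 + O)/(2*(O + 0)) = -(5 + O)/(2*O))
b(t) = 1/3
F(o) = 9 (F(o) = 9*(o/o) = 9*1 = 9)
N(k) = 9
((-25 - 29) + N(-6))**2 = ((-25 - 29) + 9)**2 = (-54 + 9)**2 = (-45)**2 = 2025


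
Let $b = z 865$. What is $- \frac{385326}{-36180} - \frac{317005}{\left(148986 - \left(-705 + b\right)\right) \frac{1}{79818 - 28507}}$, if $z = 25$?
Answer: $- \frac{8172901009172}{64353165} \approx -1.27 \cdot 10^{5}$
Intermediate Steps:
$b = 21625$ ($b = 25 \cdot 865 = 21625$)
$- \frac{385326}{-36180} - \frac{317005}{\left(148986 - \left(-705 + b\right)\right) \frac{1}{79818 - 28507}} = - \frac{385326}{-36180} - \frac{317005}{\left(148986 + \left(705 - 21625\right)\right) \frac{1}{79818 - 28507}} = \left(-385326\right) \left(- \frac{1}{36180}\right) - \frac{317005}{\left(148986 + \left(705 - 21625\right)\right) \frac{1}{51311}} = \frac{21407}{2010} - \frac{317005}{\left(148986 - 20920\right) \frac{1}{51311}} = \frac{21407}{2010} - \frac{317005}{128066 \cdot \frac{1}{51311}} = \frac{21407}{2010} - \frac{317005}{\frac{128066}{51311}} = \frac{21407}{2010} - \frac{16265843555}{128066} = - \frac{8172901009172}{64353165}$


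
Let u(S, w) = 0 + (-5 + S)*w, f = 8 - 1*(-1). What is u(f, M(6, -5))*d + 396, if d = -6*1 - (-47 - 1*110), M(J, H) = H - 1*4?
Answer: -5040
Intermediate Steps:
M(J, H) = -4 + H (M(J, H) = H - 4 = -4 + H)
f = 9 (f = 8 + 1 = 9)
u(S, w) = w*(-5 + S) (u(S, w) = 0 + w*(-5 + S) = w*(-5 + S))
d = 151 (d = -6 - (-47 - 110) = -6 - 1*(-157) = -6 + 157 = 151)
u(f, M(6, -5))*d + 396 = ((-4 - 5)*(-5 + 9))*151 + 396 = -9*4*151 + 396 = -36*151 + 396 = -5436 + 396 = -5040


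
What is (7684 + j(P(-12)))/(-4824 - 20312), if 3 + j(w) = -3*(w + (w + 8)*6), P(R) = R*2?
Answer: -8041/25136 ≈ -0.31990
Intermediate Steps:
P(R) = 2*R
j(w) = -147 - 21*w (j(w) = -3 - 3*(w + (w + 8)*6) = -3 - 3*(w + (8 + w)*6) = -3 - 3*(w + (48 + 6*w)) = -3 - 3*(48 + 7*w) = -3 + (-144 - 21*w) = -147 - 21*w)
(7684 + j(P(-12)))/(-4824 - 20312) = (7684 + (-147 - 42*(-12)))/(-4824 - 20312) = (7684 + (-147 - 21*(-24)))/(-25136) = (7684 + (-147 + 504))*(-1/25136) = (7684 + 357)*(-1/25136) = 8041*(-1/25136) = -8041/25136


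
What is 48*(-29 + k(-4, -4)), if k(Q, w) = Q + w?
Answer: -1776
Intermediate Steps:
48*(-29 + k(-4, -4)) = 48*(-29 + (-4 - 4)) = 48*(-29 - 8) = 48*(-37) = -1776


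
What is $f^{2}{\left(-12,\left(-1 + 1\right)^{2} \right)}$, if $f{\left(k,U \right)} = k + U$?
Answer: $144$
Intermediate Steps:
$f{\left(k,U \right)} = U + k$
$f^{2}{\left(-12,\left(-1 + 1\right)^{2} \right)} = \left(\left(-1 + 1\right)^{2} - 12\right)^{2} = \left(0^{2} - 12\right)^{2} = \left(0 - 12\right)^{2} = \left(-12\right)^{2} = 144$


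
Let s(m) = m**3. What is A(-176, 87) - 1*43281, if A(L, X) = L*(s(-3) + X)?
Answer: -53841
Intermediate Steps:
A(L, X) = L*(-27 + X) (A(L, X) = L*((-3)**3 + X) = L*(-27 + X))
A(-176, 87) - 1*43281 = -176*(-27 + 87) - 1*43281 = -176*60 - 43281 = -10560 - 43281 = -53841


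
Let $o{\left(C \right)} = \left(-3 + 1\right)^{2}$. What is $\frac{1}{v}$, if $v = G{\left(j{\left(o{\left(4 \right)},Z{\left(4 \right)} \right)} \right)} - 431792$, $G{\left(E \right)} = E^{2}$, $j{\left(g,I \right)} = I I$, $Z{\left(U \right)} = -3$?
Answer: $- \frac{1}{431711} \approx -2.3164 \cdot 10^{-6}$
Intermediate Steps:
$o{\left(C \right)} = 4$ ($o{\left(C \right)} = \left(-2\right)^{2} = 4$)
$j{\left(g,I \right)} = I^{2}$
$v = -431711$ ($v = \left(\left(-3\right)^{2}\right)^{2} - 431792 = 9^{2} - 431792 = 81 - 431792 = -431711$)
$\frac{1}{v} = \frac{1}{-431711} = - \frac{1}{431711}$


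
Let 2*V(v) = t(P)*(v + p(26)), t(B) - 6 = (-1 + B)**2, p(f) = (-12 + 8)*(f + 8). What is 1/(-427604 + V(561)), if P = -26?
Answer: -2/542833 ≈ -3.6844e-6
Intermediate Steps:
p(f) = -32 - 4*f (p(f) = -4*(8 + f) = -32 - 4*f)
t(B) = 6 + (-1 + B)**2
V(v) = -49980 + 735*v/2 (V(v) = ((6 + (-1 - 26)**2)*(v + (-32 - 4*26)))/2 = ((6 + (-27)**2)*(v + (-32 - 104)))/2 = ((6 + 729)*(v - 136))/2 = (735*(-136 + v))/2 = (-99960 + 735*v)/2 = -49980 + 735*v/2)
1/(-427604 + V(561)) = 1/(-427604 + (-49980 + (735/2)*561)) = 1/(-427604 + (-49980 + 412335/2)) = 1/(-427604 + 312375/2) = 1/(-542833/2) = -2/542833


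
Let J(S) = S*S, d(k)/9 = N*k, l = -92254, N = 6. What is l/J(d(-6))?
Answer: -46127/52488 ≈ -0.87881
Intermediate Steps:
d(k) = 54*k (d(k) = 9*(6*k) = 54*k)
J(S) = S²
l/J(d(-6)) = -92254/((54*(-6))²) = -92254/((-324)²) = -92254/104976 = -92254*1/104976 = -46127/52488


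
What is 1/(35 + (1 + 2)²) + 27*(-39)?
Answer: -46331/44 ≈ -1053.0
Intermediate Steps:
1/(35 + (1 + 2)²) + 27*(-39) = 1/(35 + 3²) - 1053 = 1/(35 + 9) - 1053 = 1/44 - 1053 = -46331/44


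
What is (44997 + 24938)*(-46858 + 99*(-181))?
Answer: -4530179495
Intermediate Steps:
(44997 + 24938)*(-46858 + 99*(-181)) = 69935*(-46858 - 17919) = 69935*(-64777) = -4530179495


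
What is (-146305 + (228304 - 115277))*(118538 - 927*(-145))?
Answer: -8417769934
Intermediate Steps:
(-146305 + (228304 - 115277))*(118538 - 927*(-145)) = (-146305 + 113027)*(118538 + 134415) = -33278*252953 = -8417769934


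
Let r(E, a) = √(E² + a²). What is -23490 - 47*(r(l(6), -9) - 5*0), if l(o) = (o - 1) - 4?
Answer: -23490 - 47*√82 ≈ -23916.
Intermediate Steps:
l(o) = -5 + o (l(o) = (-1 + o) - 4 = -5 + o)
-23490 - 47*(r(l(6), -9) - 5*0) = -23490 - 47*(√((-5 + 6)² + (-9)²) - 5*0) = -23490 - 47*(√(1² + 81) + 0) = -23490 - 47*(√(1 + 81) + 0) = -23490 - 47*(√82 + 0) = -23490 - 47*√82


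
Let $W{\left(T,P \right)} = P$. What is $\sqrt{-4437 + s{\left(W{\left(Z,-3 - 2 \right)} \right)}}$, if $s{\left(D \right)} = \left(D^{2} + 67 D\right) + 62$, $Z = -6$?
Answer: $i \sqrt{4685} \approx 68.447 i$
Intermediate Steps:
$s{\left(D \right)} = 62 + D^{2} + 67 D$
$\sqrt{-4437 + s{\left(W{\left(Z,-3 - 2 \right)} \right)}} = \sqrt{-4437 + \left(62 + \left(-3 - 2\right)^{2} + 67 \left(-3 - 2\right)\right)} = \sqrt{-4437 + \left(62 + \left(-5\right)^{2} + 67 \left(-5\right)\right)} = \sqrt{-4437 + \left(62 + 25 - 335\right)} = \sqrt{-4437 - 248} = \sqrt{-4685} = i \sqrt{4685}$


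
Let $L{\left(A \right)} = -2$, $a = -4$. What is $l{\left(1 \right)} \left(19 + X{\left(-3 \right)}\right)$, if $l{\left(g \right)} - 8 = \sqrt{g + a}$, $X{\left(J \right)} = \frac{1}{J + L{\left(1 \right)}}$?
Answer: $\frac{752}{5} + \frac{94 i \sqrt{3}}{5} \approx 150.4 + 32.563 i$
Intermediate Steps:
$X{\left(J \right)} = \frac{1}{-2 + J}$ ($X{\left(J \right)} = \frac{1}{J - 2} = \frac{1}{-2 + J}$)
$l{\left(g \right)} = 8 + \sqrt{-4 + g}$ ($l{\left(g \right)} = 8 + \sqrt{g - 4} = 8 + \sqrt{-4 + g}$)
$l{\left(1 \right)} \left(19 + X{\left(-3 \right)}\right) = \left(8 + \sqrt{-4 + 1}\right) \left(19 + \frac{1}{-2 - 3}\right) = \left(8 + \sqrt{-3}\right) \left(19 + \frac{1}{-5}\right) = \left(8 + i \sqrt{3}\right) \left(19 - \frac{1}{5}\right) = \left(8 + i \sqrt{3}\right) \frac{94}{5} = \frac{752}{5} + \frac{94 i \sqrt{3}}{5}$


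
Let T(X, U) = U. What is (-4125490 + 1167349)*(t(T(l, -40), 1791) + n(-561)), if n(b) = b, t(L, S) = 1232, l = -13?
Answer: -1984912611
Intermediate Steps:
(-4125490 + 1167349)*(t(T(l, -40), 1791) + n(-561)) = (-4125490 + 1167349)*(1232 - 561) = -2958141*671 = -1984912611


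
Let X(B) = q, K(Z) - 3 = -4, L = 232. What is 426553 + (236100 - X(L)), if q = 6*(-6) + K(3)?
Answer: 662690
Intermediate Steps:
K(Z) = -1 (K(Z) = 3 - 4 = -1)
q = -37 (q = 6*(-6) - 1 = -36 - 1 = -37)
X(B) = -37
426553 + (236100 - X(L)) = 426553 + (236100 - 1*(-37)) = 426553 + (236100 + 37) = 426553 + 236137 = 662690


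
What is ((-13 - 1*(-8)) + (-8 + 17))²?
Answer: 16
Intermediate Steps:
((-13 - 1*(-8)) + (-8 + 17))² = ((-13 + 8) + 9)² = (-5 + 9)² = 4² = 16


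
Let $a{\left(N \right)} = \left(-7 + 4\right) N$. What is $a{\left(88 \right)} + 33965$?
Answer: $33701$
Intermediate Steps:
$a{\left(N \right)} = - 3 N$
$a{\left(88 \right)} + 33965 = \left(-3\right) 88 + 33965 = -264 + 33965 = 33701$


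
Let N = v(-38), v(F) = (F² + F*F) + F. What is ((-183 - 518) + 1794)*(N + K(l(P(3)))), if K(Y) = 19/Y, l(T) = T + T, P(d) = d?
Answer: 18711067/6 ≈ 3.1185e+6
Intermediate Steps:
v(F) = F + 2*F² (v(F) = (F² + F²) + F = 2*F² + F = F + 2*F²)
l(T) = 2*T
N = 2850 (N = -38*(1 + 2*(-38)) = -38*(1 - 76) = -38*(-75) = 2850)
((-183 - 518) + 1794)*(N + K(l(P(3)))) = ((-183 - 518) + 1794)*(2850 + 19/((2*3))) = (-701 + 1794)*(2850 + 19/6) = 1093*(2850 + 19*(⅙)) = 1093*(2850 + 19/6) = 1093*(17119/6) = 18711067/6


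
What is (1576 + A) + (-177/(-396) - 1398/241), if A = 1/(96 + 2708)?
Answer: 8756437462/5575053 ≈ 1570.6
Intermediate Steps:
A = 1/2804 ≈ 0.00035663
(1576 + A) + (-177/(-396) - 1398/241) = (1576 + 1/2804) + (-177/(-396) - 1398/241) = 4419105/2804 + (-177*(-1/396) - 1398*1/241) = 4419105/2804 + (59/132 - 1398/241) = 4419105/2804 - 170317/31812 = 8756437462/5575053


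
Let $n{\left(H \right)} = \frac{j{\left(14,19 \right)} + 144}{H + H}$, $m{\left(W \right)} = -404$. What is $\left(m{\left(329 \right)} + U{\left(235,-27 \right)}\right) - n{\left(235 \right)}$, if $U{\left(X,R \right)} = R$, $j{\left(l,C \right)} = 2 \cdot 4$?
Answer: $- \frac{101361}{235} \approx -431.32$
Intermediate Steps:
$j{\left(l,C \right)} = 8$
$n{\left(H \right)} = \frac{76}{H}$ ($n{\left(H \right)} = \frac{8 + 144}{H + H} = \frac{152}{2 H} = 152 \frac{1}{2 H} = \frac{76}{H}$)
$\left(m{\left(329 \right)} + U{\left(235,-27 \right)}\right) - n{\left(235 \right)} = \left(-404 - 27\right) - \frac{76}{235} = -431 - 76 \cdot \frac{1}{235} = -431 - \frac{76}{235} = - \frac{101361}{235}$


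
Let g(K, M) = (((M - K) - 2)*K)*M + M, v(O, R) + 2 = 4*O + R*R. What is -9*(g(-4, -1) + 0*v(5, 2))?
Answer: -27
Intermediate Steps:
v(O, R) = -2 + R² + 4*O (v(O, R) = -2 + (4*O + R*R) = -2 + (4*O + R²) = -2 + (R² + 4*O) = -2 + R² + 4*O)
g(K, M) = M + K*M*(-2 + M - K) (g(K, M) = ((-2 + M - K)*K)*M + M = (K*(-2 + M - K))*M + M = K*M*(-2 + M - K) + M = M + K*M*(-2 + M - K))
-9*(g(-4, -1) + 0*v(5, 2)) = -9*(-(1 - 1*(-4)² - 2*(-4) - 4*(-1)) + 0*(-2 + 2² + 4*5)) = -9*(-(1 - 1*16 + 8 + 4) + 0*(-2 + 4 + 20)) = -9*(-(1 - 16 + 8 + 4) + 0*22) = -9*(-1*(-3) + 0) = -9*(3 + 0) = -9*3 = -27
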